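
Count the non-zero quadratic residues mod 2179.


For prime p, the number of non-zero quadratic residues is (p-1)/2.
= (2179-1)/2
= 1089

1089


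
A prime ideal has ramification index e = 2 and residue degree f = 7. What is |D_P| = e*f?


|D_P| = e * f
= 2 * 7
= 14

14


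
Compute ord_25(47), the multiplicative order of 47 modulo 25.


We want ord_25(47), the smallest k >= 1 with 47^k = 1 mod 25.
n = 25 = 5^2, phi(25) = 20; the order divides phi(n).
Divisors of 20: 1, 2, 4, 5, 10, 20
Repeated squaring mod 25: 47^1 = 22, 47^2 = 9, 47^4 = 6, 47^8 = 11, 47^16 = 21
Test divisors in increasing order:
  k=1: 47^1 = 22 mod 25
  k=2: 47^2 = 9 mod 25
  k=4: 47^4 = 6 mod 25
  k=5: 47^5 = 6 * 22 = 7 mod 25
  k=10: 47^10 = 11 * 9 = 24 mod 25
  k=20: 47^20 = 21 * 6 = 1 mod 25  <- first divisor giving 1
Order = 20

20


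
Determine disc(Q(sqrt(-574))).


For K = Q(sqrt(d)) with d squarefree: disc(K) = d if d = 1 mod 4, and disc(K) = 4d if d = 2 or 3 mod 4.
Here d = -574, and d mod 4 = 2.
d = 2 mod 4, not 1 (O_K = Z[sqrt(d)]), so disc(K) = 4d = 4 * (-574) = -2296

-2296


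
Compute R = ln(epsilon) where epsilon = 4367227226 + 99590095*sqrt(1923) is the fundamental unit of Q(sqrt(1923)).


epsilon = 4367227226 + 99590095*sqrt(1923)
= 8.7345e+09
R = ln(8.7345e+09)
= 22.8905

22.8905


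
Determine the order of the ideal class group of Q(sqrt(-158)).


K = Q(sqrt(-158)). d mod 4 = 2, so D = disc(K) = 4d = -632
h(K) equals the number of primitive reduced positive-definite forms (a, b, c) = a*x^2 + b*x*y + c*y^2 with b^2 - 4ac = D,
where reduced means |b| <= a <= c, with b >= 0 whenever |b| = a or a = c, and primitive means gcd(a, b, c) = 1.
Reduced forces 3a^2 <= |D| = 632, so 1 <= a <= 14; b must have the parity of D, and c = (b^2 - D)/(4a) must be an integer >= a.
Enumerate a = 1..14, b in [-a, a]:
  a=1: (1, 0, 158)  [1]
  a=2: (2, 0, 79)  [1]
  a=3: (3, -2, 53), (3, 2, 53)  [2]
  a=4..5: none
  a=6: (6, -4, 27), (6, 4, 27)  [2]
  a=7..8: none
  a=9: (9, -4, 18), (9, 4, 18)  [2]
  a=10..14: none
Total reduced forms: 1 + 1 + 2 + 2 + 2 = 8
h = 8

8


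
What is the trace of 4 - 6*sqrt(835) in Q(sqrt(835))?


Tr(a + b*sqrt(d)) = (a + b*sqrt(d)) + (a - b*sqrt(d)) = 2a
= 2 * (4)
= 8

8


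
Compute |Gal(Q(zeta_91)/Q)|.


|Gal(Q(zeta_91)/Q)| = phi(91)
= 72

72


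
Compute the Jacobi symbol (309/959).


Compute (309/959) via quadratic reciprocity:
  reciprocity: (309/959) -> +(959/309)
  reduce: (32/309)
  pull out 2: (2/309) = -1  (since 309 mod 8 = 5)
  pull out 2: (2/309) = -1  (since 309 mod 8 = 5)
  pull out 2: (2/309) = -1  (since 309 mod 8 = 5)
  pull out 2: (2/309) = -1  (since 309 mod 8 = 5)
  pull out 2: (2/309) = -1  (since 309 mod 8 = 5)
  (1/309) = 1
Product of signs = -1

-1


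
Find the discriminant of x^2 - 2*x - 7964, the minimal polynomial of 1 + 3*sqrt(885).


The element 1 + 3*sqrt(885) has minimal polynomial:
x^2 - 2*x - 7964
Discriminant = (-2)^2 - 4*(-7964)
= 4 + 31856
= 31860

31860


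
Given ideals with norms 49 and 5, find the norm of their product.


N(IJ) = N(I) * N(J)
= 49 * 5
= 245

245


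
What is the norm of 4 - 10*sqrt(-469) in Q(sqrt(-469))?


N(a + b*sqrt(d)) = a^2 - d*b^2
= (4)^2 - (-469)*(-10)^2
= 16 + 46900
= 46916

46916


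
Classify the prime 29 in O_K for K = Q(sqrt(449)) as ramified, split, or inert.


K = Q(sqrt(449)). Since d mod 4 = 1, disc(K) = 449.
Check p | disc: 449 mod 29 = 14.
p does not divide disc. Compute Legendre symbol (d/p):
14^((29-1)/2) mod 29 = -1
(d/p) = -1, so p is inert: (p) stays prime with e=1, f=2, g=1.
Therefore p is inert.

inert


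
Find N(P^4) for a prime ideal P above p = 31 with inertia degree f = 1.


N(P^a) = p^(a*f)
= 31^(4*1)
= 31^4
= 923521

923521


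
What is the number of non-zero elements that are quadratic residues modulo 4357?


For prime p, the number of non-zero quadratic residues is (p-1)/2.
= (4357-1)/2
= 2178

2178


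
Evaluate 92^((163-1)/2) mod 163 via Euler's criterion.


p = 163 is prime and the exponent is (p-1)/2 = 81, so by Euler's criterion 92^81 = (92/163) = +1 or -1 mod 163.
Compute by square-and-multiply:
  81 = 64 + 16 + 1 (binary 1010001)
  Repeated squaring mod 163: 92^1 = 92, 92^2 = 151, 92^4 = 144, 92^8 = 35, 92^16 = 84, 92^32 = 47, 92^64 = 90
  92^81 = 92^64 * 92^16 * 92^1 = 90 * 84 * 92 mod 163
    90 * 84 = 7560 = 62 mod 163
    62 * 92 = 5704 = 162 mod 163
  92^81 = 162 mod 163
Result 162 = p - 1 = -1 mod 163: 92 is a quadratic non-residue mod 163. As a residue in [0, p-1] the value is 162.
92^81 mod 163 = 162

162


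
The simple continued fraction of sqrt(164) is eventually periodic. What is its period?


Run the CF algorithm for sqrt(164).
a_0 = floor(sqrt(164)) = 12; set m_0=0, q_0=1.
Recurrence: m' = q*a - m,  q' = (d - m'^2)/q,  a' = floor((a_0 + m')/q').
  step 1: m=12, q=20, a=1
  step 2: m=8, q=5, a=4
  step 3: m=12, q=4, a=6
  step 4: m=12, q=5, a=4
  step 5: m=8, q=20, a=1
  step 6: m=12, q=1, a=24
a_6 = 2*a_0 = 24, so the period closes here.
sqrt(164) = [12; 1, 4, 6, 4, 1, 24]
Period length = 6

6


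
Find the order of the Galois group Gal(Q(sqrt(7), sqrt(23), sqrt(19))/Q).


The 3 square roots of distinct primes are multiplicatively independent over Q,
so [K:Q] = 2^3 and Gal(K/Q) is isomorphic to (Z/2Z)^3.
|Gal| = 2^3 = 8

8


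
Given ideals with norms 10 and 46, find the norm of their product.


N(IJ) = N(I) * N(J)
= 10 * 46
= 460

460


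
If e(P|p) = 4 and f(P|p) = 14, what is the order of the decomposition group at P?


|D_P| = e * f
= 4 * 14
= 56

56


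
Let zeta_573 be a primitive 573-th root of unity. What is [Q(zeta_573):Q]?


The degree equals Euler's totient phi(573).
573 = 3 * 191
phi(573) = 380

380


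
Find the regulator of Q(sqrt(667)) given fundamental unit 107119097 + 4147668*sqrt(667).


epsilon = 107119097 + 4147668*sqrt(667)
= 2.1424e+08
R = ln(2.1424e+08)
= 19.1826

19.1826


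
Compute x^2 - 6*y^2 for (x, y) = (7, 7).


x^2 - d*y^2
= 7^2 - 6*7^2
= 49 - 294
= -245

-245


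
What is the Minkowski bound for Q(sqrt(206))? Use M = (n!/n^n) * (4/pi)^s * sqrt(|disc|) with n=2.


d = 206, d mod 4 = 2, so disc(K) = 4d = 824; |disc(K)| = 824
Real quadratic field, so n = 2, s = r2 = 0, r1 = 2
M = (n!/n^n) * (4/pi)^s * sqrt(|disc(K)|) = (2!/2^2) * (4/pi)^0 * sqrt(824)
= 0.5 * 1.000000 * 28.705400
= 14.3527

14.3527


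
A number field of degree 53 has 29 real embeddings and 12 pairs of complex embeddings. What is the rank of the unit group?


By Dirichlet's unit theorem:
rank = r1 + r2 - 1
= 29 + 12 - 1
= 40

40


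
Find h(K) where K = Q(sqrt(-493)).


K = Q(sqrt(-493)). d mod 4 = 3, so D = disc(K) = 4d = -1972
h(K) equals the number of primitive reduced positive-definite forms (a, b, c) = a*x^2 + b*x*y + c*y^2 with b^2 - 4ac = D,
where reduced means |b| <= a <= c, with b >= 0 whenever |b| = a or a = c, and primitive means gcd(a, b, c) = 1.
Reduced forces 3a^2 <= |D| = 1972, so 1 <= a <= 25; b must have the parity of D, and c = (b^2 - D)/(4a) must be an integer >= a.
Enumerate a = 1..25, b in [-a, a]:
  a=1: (1, 0, 493)  [1]
  a=2: (2, 2, 247)  [1]
  a=3..6: none
  a=7: (7, -4, 71), (7, 4, 71)  [2]
  a=8..12: none
  a=13: (13, -2, 38), (13, 2, 38)  [2]
  a=14: (14, -10, 37), (14, 10, 37)  [2]
  a=15..16: none
  a=17: (17, 0, 29)  [1]
  a=18: none
  a=19: (19, -2, 26), (19, 2, 26)  [2]
  a=20..22: none
  a=23: (23, 12, 23)  [1]
  a=24..25: none
Total reduced forms: 1 + 1 + 2 + 2 + 2 + 1 + 2 + 1 = 12
h = 12

12


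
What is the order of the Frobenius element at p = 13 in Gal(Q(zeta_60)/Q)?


The Frobenius at p in Gal(Q(zeta_n)/Q) = (Z/nZ)* is the class of p, so its order is ord_60(13), the smallest k >= 1 with 13^k = 1 mod 60.
n = 60 = 2^2 * 3 * 5, phi(60) = 16; the order divides phi(n).
Divisors of 16: 1, 2, 4, 8, 16
Repeated squaring mod 60: 13^1 = 13, 13^2 = 49, 13^4 = 1, 13^8 = 1, 13^16 = 1
Test divisors in increasing order:
  k=1: 13^1 = 13 mod 60
  k=2: 13^2 = 49 mod 60
  k=4: 13^4 = 1 mod 60  <- first divisor giving 1
Order = 4

4


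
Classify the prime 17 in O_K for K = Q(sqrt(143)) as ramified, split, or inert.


K = Q(sqrt(143)). Since d mod 4 = 3, disc(K) = 572.
Check p | disc: 572 mod 17 = 11.
p does not divide disc. Compute Legendre symbol (d/p):
7^((17-1)/2) mod 17 = -1
(d/p) = -1, so p is inert: (p) stays prime with e=1, f=2, g=1.
Therefore p is inert.

inert


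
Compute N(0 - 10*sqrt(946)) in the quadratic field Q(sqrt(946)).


N(a + b*sqrt(d)) = a^2 - d*b^2
= (0)^2 - (946)*(-10)^2
= 0 - 94600
= -94600

-94600


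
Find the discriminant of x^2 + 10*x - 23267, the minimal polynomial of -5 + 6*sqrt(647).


The element -5 + 6*sqrt(647) has minimal polynomial:
x^2 + 10*x - 23267
Discriminant = (10)^2 - 4*(-23267)
= 100 + 93068
= 93168

93168


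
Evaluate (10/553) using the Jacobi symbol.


Compute (10/553) via quadratic reciprocity:
  pull out 2: (2/553) = +1  (since 553 mod 8 = 1)
  reciprocity: (5/553) -> +(553/5)
  reduce: (3/5)
  reciprocity: (3/5) -> +(5/3)
  reduce: (2/3)
  pull out 2: (2/3) = -1  (since 3 mod 8 = 3)
  (1/3) = 1
Product of signs = -1

-1


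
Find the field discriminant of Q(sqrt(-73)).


For K = Q(sqrt(d)) with d squarefree: disc(K) = d if d = 1 mod 4, and disc(K) = 4d if d = 2 or 3 mod 4.
Here d = -73, and d mod 4 = 3.
d = 3 mod 4, not 1 (O_K = Z[sqrt(d)]), so disc(K) = 4d = 4 * (-73) = -292

-292


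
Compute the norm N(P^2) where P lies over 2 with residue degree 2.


N(P^a) = p^(a*f)
= 2^(2*2)
= 2^4
= 16

16


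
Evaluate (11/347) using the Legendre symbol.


p = 347 is prime, so compute (11/347) with the reciprocity algorithm (Jacobi-symbol steps: pull out 2s via (2/n), flip via reciprocity, reduce):
  reciprocity: (11/347) -> -(347/11)
  reduce: (6/11)
  pull out 2: (2/11) = -1  (since 11 mod 8 = 3)
  reciprocity: (3/11) -> -(11/3)
  reduce: (2/3)
  pull out 2: (2/3) = -1  (since 3 mod 8 = 3)
  (1/3) = 1
Product of signs = 1
(11/347) = 1

1


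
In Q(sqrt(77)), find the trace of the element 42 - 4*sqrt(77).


Tr(a + b*sqrt(d)) = (a + b*sqrt(d)) + (a - b*sqrt(d)) = 2a
= 2 * (42)
= 84

84


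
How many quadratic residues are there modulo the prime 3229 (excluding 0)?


For prime p, the number of non-zero quadratic residues is (p-1)/2.
= (3229-1)/2
= 1614

1614


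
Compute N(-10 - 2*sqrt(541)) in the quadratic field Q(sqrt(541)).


N(a + b*sqrt(d)) = a^2 - d*b^2
= (-10)^2 - (541)*(-2)^2
= 100 - 2164
= -2064

-2064


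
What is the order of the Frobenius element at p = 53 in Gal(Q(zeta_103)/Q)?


The Frobenius at p in Gal(Q(zeta_n)/Q) = (Z/nZ)* is the class of p, so its order is ord_103(53), the smallest k >= 1 with 53^k = 1 mod 103.
n = 103 = 103, phi(103) = 102; the order divides phi(n).
Divisors of 102: 1, 2, 3, 6, 17, 34, 51, 102
Repeated squaring mod 103: 53^1 = 53, 53^2 = 28, 53^4 = 63, 53^8 = 55, 53^16 = 38, 53^32 = 2, 53^64 = 4
Test divisors in increasing order:
  k=1: 53^1 = 53 mod 103
  k=2: 53^2 = 28 mod 103
  k=3: 53^3 = 28 * 53 = 42 mod 103
  k=6: 53^6 = 63 * 28 = 13 mod 103
  k=17: 53^17 = 38 * 53 = 57 mod 103
  k=34: 53^34 = 2 * 28 = 56 mod 103
  k=51: 53^51 = 2 * 38 * 28 * 53 = 102 mod 103
  k=102: 53^102 = 4 * 2 * 63 * 28 = 1 mod 103  <- first divisor giving 1
Order = 102

102


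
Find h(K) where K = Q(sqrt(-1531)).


K = Q(sqrt(-1531)). d mod 4 = 1, so D = disc(K) = d = -1531
h(K) equals the number of primitive reduced positive-definite forms (a, b, c) = a*x^2 + b*x*y + c*y^2 with b^2 - 4ac = D,
where reduced means |b| <= a <= c, with b >= 0 whenever |b| = a or a = c, and primitive means gcd(a, b, c) = 1.
Reduced forces 3a^2 <= |D| = 1531, so 1 <= a <= 22; b must have the parity of D, and c = (b^2 - D)/(4a) must be an integer >= a.
Enumerate a = 1..22, b in [-a, a]:
  a=1: (1, 1, 383)  [1]
  a=2..4: none
  a=5: (5, -3, 77), (5, 3, 77)  [2]
  a=6: none
  a=7: (7, -3, 55), (7, 3, 55)  [2]
  a=8..10: none
  a=11: (11, -3, 35), (11, 3, 35)  [2]
  a=12: none
  a=13: (13, -9, 31), (13, 9, 31)  [2]
  a=14..16: none
  a=17: (17, -13, 25), (17, 13, 25)  [2]
  a=18..22: none
Total reduced forms: 1 + 2 + 2 + 2 + 2 + 2 = 11
h = 11

11


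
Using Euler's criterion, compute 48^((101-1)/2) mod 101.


p = 101 is prime and the exponent is (p-1)/2 = 50, so by Euler's criterion 48^50 = (48/101) = +1 or -1 mod 101.
Compute by square-and-multiply:
  50 = 32 + 16 + 2 (binary 110010)
  Repeated squaring mod 101: 48^1 = 48, 48^2 = 82, 48^4 = 58, 48^8 = 31, 48^16 = 52, 48^32 = 78
  48^50 = 48^32 * 48^16 * 48^2 = 78 * 52 * 82 mod 101
    78 * 52 = 4056 = 16 mod 101
    16 * 82 = 1312 = 100 mod 101
  48^50 = 100 mod 101
Result 100 = p - 1 = -1 mod 101: 48 is a quadratic non-residue mod 101. As a residue in [0, p-1] the value is 100.
48^50 mod 101 = 100

100


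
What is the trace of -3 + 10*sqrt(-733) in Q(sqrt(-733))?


Tr(a + b*sqrt(d)) = (a + b*sqrt(d)) + (a - b*sqrt(d)) = 2a
= 2 * (-3)
= -6

-6


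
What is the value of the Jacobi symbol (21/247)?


Compute (21/247) via quadratic reciprocity:
  reciprocity: (21/247) -> +(247/21)
  reduce: (16/21)
  pull out 2: (2/21) = -1  (since 21 mod 8 = 5)
  pull out 2: (2/21) = -1  (since 21 mod 8 = 5)
  pull out 2: (2/21) = -1  (since 21 mod 8 = 5)
  pull out 2: (2/21) = -1  (since 21 mod 8 = 5)
  (1/21) = 1
Product of signs = 1

1


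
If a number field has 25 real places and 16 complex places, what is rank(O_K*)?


By Dirichlet's unit theorem:
rank = r1 + r2 - 1
= 25 + 16 - 1
= 40

40


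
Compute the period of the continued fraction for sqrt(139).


Run the CF algorithm for sqrt(139).
a_0 = floor(sqrt(139)) = 11; set m_0=0, q_0=1.
Recurrence: m' = q*a - m,  q' = (d - m'^2)/q,  a' = floor((a_0 + m')/q').
  step 1: m=11, q=18, a=1
  step 2: m=7, q=5, a=3
  step 3: m=8, q=15, a=1
  step 4: m=7, q=6, a=3
  step 5: m=11, q=3, a=7
  step 6: m=10, q=13, a=1
  step 7: m=3, q=10, a=1
  step 8: m=7, q=9, a=2
  step 9: m=11, q=2, a=11
  step 10: m=11, q=9, a=2
  step 11: m=7, q=10, a=1
  step 12: m=3, q=13, a=1
  step 13: m=10, q=3, a=7
  step 14: m=11, q=6, a=3
  step 15: m=7, q=15, a=1
  step 16: m=8, q=5, a=3
  step 17: m=7, q=18, a=1
  step 18: m=11, q=1, a=22
a_18 = 2*a_0 = 22, so the period closes here.
sqrt(139) = [11; 1, 3, 1, 3, 7, 1, 1, 2, 11, 2, 1, 1, 7, 3, 1, 3, 1, 22]
Period length = 18

18


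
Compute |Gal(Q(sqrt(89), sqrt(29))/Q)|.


The 2 square roots of distinct primes are multiplicatively independent over Q,
so [K:Q] = 2^2 and Gal(K/Q) is isomorphic to (Z/2Z)^2.
|Gal| = 2^2 = 4

4


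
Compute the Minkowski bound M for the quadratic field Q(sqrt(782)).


d = 782, d mod 4 = 2, so disc(K) = 4d = 3128; |disc(K)| = 3128
Real quadratic field, so n = 2, s = r2 = 0, r1 = 2
M = (n!/n^n) * (4/pi)^s * sqrt(|disc(K)|) = (2!/2^2) * (4/pi)^0 * sqrt(3128)
= 0.5 * 1.000000 * 55.928526
= 27.9643

27.9643


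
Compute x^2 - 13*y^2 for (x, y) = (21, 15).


x^2 - d*y^2
= 21^2 - 13*15^2
= 441 - 2925
= -2484

-2484


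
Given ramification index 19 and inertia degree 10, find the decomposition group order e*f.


|D_P| = e * f
= 19 * 10
= 190

190


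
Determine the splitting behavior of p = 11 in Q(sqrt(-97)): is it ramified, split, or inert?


K = Q(sqrt(-97)). Since d mod 4 = 3, disc(K) = -388.
Check p | disc: -388 mod 11 = 8.
p does not divide disc. Compute Legendre symbol (d/p):
2^((11-1)/2) mod 11 = -1
(d/p) = -1, so p is inert: (p) stays prime with e=1, f=2, g=1.
Therefore p is inert.

inert


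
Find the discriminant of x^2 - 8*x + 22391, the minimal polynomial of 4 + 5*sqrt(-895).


The element 4 + 5*sqrt(-895) has minimal polynomial:
x^2 - 8*x + 22391
Discriminant = (-8)^2 - 4*(22391)
= 64 - 89564
= -89500

-89500


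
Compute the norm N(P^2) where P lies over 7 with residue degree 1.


N(P^a) = p^(a*f)
= 7^(2*1)
= 7^2
= 49

49


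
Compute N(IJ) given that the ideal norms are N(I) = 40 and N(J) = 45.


N(IJ) = N(I) * N(J)
= 40 * 45
= 1800

1800


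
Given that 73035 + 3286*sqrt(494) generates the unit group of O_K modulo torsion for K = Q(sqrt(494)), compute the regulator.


epsilon = 73035 + 3286*sqrt(494)
= 146070.0000
R = ln(146070.0000)
= 11.8918

11.8918


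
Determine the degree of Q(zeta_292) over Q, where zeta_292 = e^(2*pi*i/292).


The degree equals Euler's totient phi(292).
292 = 2^2 * 73
phi(292) = 144

144


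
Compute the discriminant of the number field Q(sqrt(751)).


For K = Q(sqrt(d)) with d squarefree: disc(K) = d if d = 1 mod 4, and disc(K) = 4d if d = 2 or 3 mod 4.
Here d = 751, and d mod 4 = 3.
d = 3 mod 4, not 1 (O_K = Z[sqrt(d)]), so disc(K) = 4d = 4 * (751) = 3004

3004


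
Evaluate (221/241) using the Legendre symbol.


p = 241 is prime, so compute (221/241) with the reciprocity algorithm (Jacobi-symbol steps: pull out 2s via (2/n), flip via reciprocity, reduce):
  reciprocity: (221/241) -> +(241/221)
  reduce: (20/221)
  pull out 2: (2/221) = -1  (since 221 mod 8 = 5)
  pull out 2: (2/221) = -1  (since 221 mod 8 = 5)
  reciprocity: (5/221) -> +(221/5)
  reduce: (1/5)
  (1/5) = 1
Product of signs = 1
(221/241) = 1

1


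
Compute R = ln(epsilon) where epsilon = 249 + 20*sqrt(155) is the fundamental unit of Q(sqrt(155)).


epsilon = 249 + 20*sqrt(155)
= 497.9980
R = ln(497.9980)
= 6.2106

6.2106


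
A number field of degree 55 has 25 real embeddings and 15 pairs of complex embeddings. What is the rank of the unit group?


By Dirichlet's unit theorem:
rank = r1 + r2 - 1
= 25 + 15 - 1
= 39

39


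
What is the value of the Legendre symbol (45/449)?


p = 449 is prime, so compute (45/449) with the reciprocity algorithm (Jacobi-symbol steps: pull out 2s via (2/n), flip via reciprocity, reduce):
  reciprocity: (45/449) -> +(449/45)
  reduce: (44/45)
  pull out 2: (2/45) = -1  (since 45 mod 8 = 5)
  pull out 2: (2/45) = -1  (since 45 mod 8 = 5)
  reciprocity: (11/45) -> +(45/11)
  reduce: (1/11)
  (1/11) = 1
Product of signs = 1
(45/449) = 1

1


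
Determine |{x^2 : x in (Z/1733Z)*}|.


For prime p, the number of non-zero quadratic residues is (p-1)/2.
= (1733-1)/2
= 866

866


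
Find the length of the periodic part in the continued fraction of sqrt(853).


Run the CF algorithm for sqrt(853).
a_0 = floor(sqrt(853)) = 29; set m_0=0, q_0=1.
Recurrence: m' = q*a - m,  q' = (d - m'^2)/q,  a' = floor((a_0 + m')/q').
  step 1: m=29, q=12, a=4
  step 2: m=19, q=41, a=1
  step 3: m=22, q=9, a=5
  step 4: m=23, q=36, a=1
  step 5: m=13, q=19, a=2
  step 6: m=25, q=12, a=4
  step 7: m=23, q=27, a=1
  step 8: m=4, q=31, a=1
  step 9: m=27, q=4, a=14
  step 10: m=29, q=3, a=19
  step 11: m=28, q=23, a=2
  step 12: m=18, q=23, a=2
  step 13: m=28, q=3, a=19
  step 14: m=29, q=4, a=14
  step 15: m=27, q=31, a=1
  step 16: m=4, q=27, a=1
  step 17: m=23, q=12, a=4
  step 18: m=25, q=19, a=2
  step 19: m=13, q=36, a=1
  step 20: m=23, q=9, a=5
  step 21: m=22, q=41, a=1
  step 22: m=19, q=12, a=4
  step 23: m=29, q=1, a=58
a_23 = 2*a_0 = 58, so the period closes here.
sqrt(853) = [29; 4, 1, 5, 1, 2, 4, 1, 1, 14, 19, 2, 2, 19, 14, 1, 1, 4, 2, 1, 5, 1, 4, 58]
Period length = 23

23


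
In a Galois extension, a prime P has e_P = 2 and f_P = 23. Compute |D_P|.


|D_P| = e * f
= 2 * 23
= 46

46


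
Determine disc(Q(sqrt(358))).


For K = Q(sqrt(d)) with d squarefree: disc(K) = d if d = 1 mod 4, and disc(K) = 4d if d = 2 or 3 mod 4.
Here d = 358, and d mod 4 = 2.
d = 2 mod 4, not 1 (O_K = Z[sqrt(d)]), so disc(K) = 4d = 4 * (358) = 1432

1432


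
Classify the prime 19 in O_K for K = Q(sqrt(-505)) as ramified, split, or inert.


K = Q(sqrt(-505)). Since d mod 4 = 3, disc(K) = -2020.
Check p | disc: -2020 mod 19 = 13.
p does not divide disc. Compute Legendre symbol (d/p):
8^((19-1)/2) mod 19 = -1
(d/p) = -1, so p is inert: (p) stays prime with e=1, f=2, g=1.
Therefore p is inert.

inert


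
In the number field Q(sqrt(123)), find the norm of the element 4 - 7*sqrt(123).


N(a + b*sqrt(d)) = a^2 - d*b^2
= (4)^2 - (123)*(-7)^2
= 16 - 6027
= -6011

-6011


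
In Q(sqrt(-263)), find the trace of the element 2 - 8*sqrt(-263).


Tr(a + b*sqrt(d)) = (a + b*sqrt(d)) + (a - b*sqrt(d)) = 2a
= 2 * (2)
= 4

4


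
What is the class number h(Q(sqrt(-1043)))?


K = Q(sqrt(-1043)). d mod 4 = 1, so D = disc(K) = d = -1043
h(K) equals the number of primitive reduced positive-definite forms (a, b, c) = a*x^2 + b*x*y + c*y^2 with b^2 - 4ac = D,
where reduced means |b| <= a <= c, with b >= 0 whenever |b| = a or a = c, and primitive means gcd(a, b, c) = 1.
Reduced forces 3a^2 <= |D| = 1043, so 1 <= a <= 18; b must have the parity of D, and c = (b^2 - D)/(4a) must be an integer >= a.
Enumerate a = 1..18, b in [-a, a]:
  a=1: (1, 1, 261)  [1]
  a=2: none
  a=3: (3, -1, 87), (3, 1, 87)  [2]
  a=4..6: none
  a=7: (7, 7, 39)  [1]
  a=8: none
  a=9: (9, -1, 29), (9, 1, 29)  [2]
  a=10..12: none
  a=13: (13, -7, 21), (13, 7, 21)  [2]
  a=14..18: none
Total reduced forms: 1 + 2 + 1 + 2 + 2 = 8
h = 8

8


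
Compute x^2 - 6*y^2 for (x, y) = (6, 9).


x^2 - d*y^2
= 6^2 - 6*9^2
= 36 - 486
= -450

-450


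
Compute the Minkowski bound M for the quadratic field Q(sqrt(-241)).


d = -241, d mod 4 = 3, so disc(K) = 4d = -964; |disc(K)| = 964
Imaginary quadratic field, so n = 2, s = r2 = 1, r1 = 0
M = (n!/n^n) * (4/pi)^s * sqrt(|disc(K)|) = (2!/2^2) * (4/pi)^1 * sqrt(964)
= 0.5 * 1.273240 * 31.048349
= 19.7660

19.7660


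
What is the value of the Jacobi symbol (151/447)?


Compute (151/447) via quadratic reciprocity:
  reciprocity: (151/447) -> -(447/151)
  reduce: (145/151)
  reciprocity: (145/151) -> +(151/145)
  reduce: (6/145)
  pull out 2: (2/145) = +1  (since 145 mod 8 = 1)
  reciprocity: (3/145) -> +(145/3)
  reduce: (1/3)
  (1/3) = 1
Product of signs = -1

-1


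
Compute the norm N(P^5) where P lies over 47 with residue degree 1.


N(P^a) = p^(a*f)
= 47^(5*1)
= 47^5
= 229345007

229345007


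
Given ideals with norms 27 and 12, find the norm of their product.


N(IJ) = N(I) * N(J)
= 27 * 12
= 324

324


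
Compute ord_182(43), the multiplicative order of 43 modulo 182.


We want ord_182(43), the smallest k >= 1 with 43^k = 1 mod 182.
n = 182 = 2 * 7 * 13, phi(182) = 72; the order divides phi(n).
Divisors of 72: 1, 2, 3, 4, 6, 8, 9, 12, 18, 24, 36, 72
Repeated squaring mod 182: 43^1 = 43, 43^2 = 29, 43^4 = 113, 43^8 = 29, 43^16 = 113, 43^32 = 29, 43^64 = 113
Test divisors in increasing order:
  k=1: 43^1 = 43 mod 182
  k=2: 43^2 = 29 mod 182
  k=3: 43^3 = 29 * 43 = 155 mod 182
  k=4: 43^4 = 113 mod 182
  k=6: 43^6 = 113 * 29 = 1 mod 182  <- first divisor giving 1
Order = 6

6


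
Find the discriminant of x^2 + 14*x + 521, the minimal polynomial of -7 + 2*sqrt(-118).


The element -7 + 2*sqrt(-118) has minimal polynomial:
x^2 + 14*x + 521
Discriminant = (14)^2 - 4*(521)
= 196 - 2084
= -1888

-1888


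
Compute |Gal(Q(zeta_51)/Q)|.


|Gal(Q(zeta_51)/Q)| = phi(51)
= 32

32


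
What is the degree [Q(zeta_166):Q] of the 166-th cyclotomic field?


The degree equals Euler's totient phi(166).
166 = 2 * 83
phi(166) = 82

82


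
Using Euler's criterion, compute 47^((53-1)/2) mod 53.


p = 53 is prime and the exponent is (p-1)/2 = 26, so by Euler's criterion 47^26 = (47/53) = +1 or -1 mod 53.
Compute by square-and-multiply:
  26 = 16 + 8 + 2 (binary 11010)
  Repeated squaring mod 53: 47^1 = 47, 47^2 = 36, 47^4 = 24, 47^8 = 46, 47^16 = 49
  47^26 = 47^16 * 47^8 * 47^2 = 49 * 46 * 36 mod 53
    49 * 46 = 2254 = 28 mod 53
    28 * 36 = 1008 = 1 mod 53
  47^26 = 1 mod 53
Result 1: 47 is a quadratic residue mod 53.
47^26 mod 53 = 1

1


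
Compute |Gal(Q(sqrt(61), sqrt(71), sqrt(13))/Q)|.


The 3 square roots of distinct primes are multiplicatively independent over Q,
so [K:Q] = 2^3 and Gal(K/Q) is isomorphic to (Z/2Z)^3.
|Gal| = 2^3 = 8

8


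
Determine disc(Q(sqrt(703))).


For K = Q(sqrt(d)) with d squarefree: disc(K) = d if d = 1 mod 4, and disc(K) = 4d if d = 2 or 3 mod 4.
Here d = 703, and d mod 4 = 3.
d = 3 mod 4, not 1 (O_K = Z[sqrt(d)]), so disc(K) = 4d = 4 * (703) = 2812

2812


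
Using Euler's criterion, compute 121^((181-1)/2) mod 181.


p = 181 is prime and the exponent is (p-1)/2 = 90, so by Euler's criterion 121^90 = (121/181) = +1 or -1 mod 181.
Compute by square-and-multiply:
  90 = 64 + 16 + 8 + 2 (binary 1011010)
  Repeated squaring mod 181: 121^1 = 121, 121^2 = 161, 121^4 = 38, 121^8 = 177, 121^16 = 16, 121^32 = 75, 121^64 = 14
  121^90 = 121^64 * 121^16 * 121^8 * 121^2 = 14 * 16 * 177 * 161 mod 181
    14 * 16 = 224 = 43 mod 181
    43 * 177 = 7611 = 9 mod 181
    9 * 161 = 1449 = 1 mod 181
  121^90 = 1 mod 181
Result 1: 121 is a quadratic residue mod 181.
121^90 mod 181 = 1

1


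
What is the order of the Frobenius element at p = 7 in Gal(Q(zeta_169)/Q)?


The Frobenius at p in Gal(Q(zeta_n)/Q) = (Z/nZ)* is the class of p, so its order is ord_169(7), the smallest k >= 1 with 7^k = 1 mod 169.
n = 169 = 13^2, phi(169) = 156; the order divides phi(n).
Divisors of 156: 1, 2, 3, 4, 6, 12, 13, 26, 39, 52, 78, 156
Repeated squaring mod 169: 7^1 = 7, 7^2 = 49, 7^4 = 35, 7^8 = 42, 7^16 = 74, 7^32 = 68, 7^64 = 61, 7^128 = 3
Test divisors in increasing order:
  k=1: 7^1 = 7 mod 169
  k=2: 7^2 = 49 mod 169
  k=3: 7^3 = 49 * 7 = 5 mod 169
  k=4: 7^4 = 35 mod 169
  k=6: 7^6 = 35 * 49 = 25 mod 169
  k=12: 7^12 = 42 * 35 = 118 mod 169
  k=13: 7^13 = 42 * 35 * 7 = 150 mod 169
  k=26: 7^26 = 74 * 42 * 49 = 23 mod 169
  k=39: 7^39 = 68 * 35 * 49 * 7 = 70 mod 169
  k=52: 7^52 = 68 * 74 * 35 = 22 mod 169
  k=78: 7^78 = 61 * 42 * 35 * 49 = 168 mod 169
  k=156: 7^156 = 3 * 74 * 42 * 35 = 1 mod 169  <- first divisor giving 1
Order = 156

156


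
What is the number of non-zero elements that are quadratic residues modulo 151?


For prime p, the number of non-zero quadratic residues is (p-1)/2.
= (151-1)/2
= 75

75


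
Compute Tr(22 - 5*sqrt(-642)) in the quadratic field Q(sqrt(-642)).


Tr(a + b*sqrt(d)) = (a + b*sqrt(d)) + (a - b*sqrt(d)) = 2a
= 2 * (22)
= 44

44


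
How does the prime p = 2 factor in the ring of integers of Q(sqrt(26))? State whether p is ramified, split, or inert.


K = Q(sqrt(26)). Since d mod 4 = 2, disc(K) = 104.
Check p | disc: 104 mod 2 = 0.
p divides disc, so p ramifies: (p) = P^2 with e=2, f=1, g=1.
Therefore p is ramified.

ramified


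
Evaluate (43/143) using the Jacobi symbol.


Compute (43/143) via quadratic reciprocity:
  reciprocity: (43/143) -> -(143/43)
  reduce: (14/43)
  pull out 2: (2/43) = -1  (since 43 mod 8 = 3)
  reciprocity: (7/43) -> -(43/7)
  reduce: (1/7)
  (1/7) = 1
Product of signs = -1

-1


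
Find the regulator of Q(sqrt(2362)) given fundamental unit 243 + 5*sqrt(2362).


epsilon = 243 + 5*sqrt(2362)
= 486.0021
R = ln(486.0021)
= 6.1862

6.1862


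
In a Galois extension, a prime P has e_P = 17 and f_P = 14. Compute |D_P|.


|D_P| = e * f
= 17 * 14
= 238

238


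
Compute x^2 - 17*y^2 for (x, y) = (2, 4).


x^2 - d*y^2
= 2^2 - 17*4^2
= 4 - 272
= -268

-268


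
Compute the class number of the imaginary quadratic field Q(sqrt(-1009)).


K = Q(sqrt(-1009)). d mod 4 = 3, so D = disc(K) = 4d = -4036
h(K) equals the number of primitive reduced positive-definite forms (a, b, c) = a*x^2 + b*x*y + c*y^2 with b^2 - 4ac = D,
where reduced means |b| <= a <= c, with b >= 0 whenever |b| = a or a = c, and primitive means gcd(a, b, c) = 1.
Reduced forces 3a^2 <= |D| = 4036, so 1 <= a <= 36; b must have the parity of D, and c = (b^2 - D)/(4a) must be an integer >= a.
Enumerate a = 1..36, b in [-a, a]:
  a=1: (1, 0, 1009)  [1]
  a=2: (2, 2, 505)  [1]
  a=3..4: none
  a=5: (5, -2, 202), (5, 2, 202)  [2]
  a=6..9: none
  a=10: (10, -2, 101), (10, 2, 101)  [2]
  a=11: (11, -10, 94), (11, 10, 94)  [2]
  a=12..18: none
  a=19: (19, -12, 55), (19, 12, 55)  [2]
  a=20..21: none
  a=22: (22, -10, 47), (22, 10, 47)  [2]
  a=23: (23, -14, 46), (23, 14, 46)  [2]
  a=24: none
  a=25: (25, -8, 41), (25, 8, 41)  [2]
  a=26..28: none
  a=29: (29, -16, 37), (29, 16, 37)  [2]
  a=30: none
  a=31: (31, -26, 38), (31, 26, 38)  [2]
  a=32..36: none
Total reduced forms: 1 + 1 + 2 + 2 + 2 + 2 + 2 + 2 + 2 + 2 + 2 = 20
h = 20

20


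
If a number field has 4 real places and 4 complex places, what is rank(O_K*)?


By Dirichlet's unit theorem:
rank = r1 + r2 - 1
= 4 + 4 - 1
= 7

7


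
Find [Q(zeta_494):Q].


The degree equals Euler's totient phi(494).
494 = 2 * 13 * 19
phi(494) = 216

216


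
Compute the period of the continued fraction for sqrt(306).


Run the CF algorithm for sqrt(306).
a_0 = floor(sqrt(306)) = 17; set m_0=0, q_0=1.
Recurrence: m' = q*a - m,  q' = (d - m'^2)/q,  a' = floor((a_0 + m')/q').
  step 1: m=17, q=17, a=2
  step 2: m=17, q=1, a=34
a_2 = 2*a_0 = 34, so the period closes here.
sqrt(306) = [17; 2, 34]
Period length = 2

2


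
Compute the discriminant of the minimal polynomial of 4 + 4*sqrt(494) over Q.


The element 4 + 4*sqrt(494) has minimal polynomial:
x^2 - 8*x - 7888
Discriminant = (-8)^2 - 4*(-7888)
= 64 + 31552
= 31616

31616


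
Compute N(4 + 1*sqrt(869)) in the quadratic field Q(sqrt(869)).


N(a + b*sqrt(d)) = a^2 - d*b^2
= (4)^2 - (869)*(1)^2
= 16 - 869
= -853

-853


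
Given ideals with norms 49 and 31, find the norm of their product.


N(IJ) = N(I) * N(J)
= 49 * 31
= 1519

1519


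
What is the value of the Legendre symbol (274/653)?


p = 653 is prime, so compute (274/653) with the reciprocity algorithm (Jacobi-symbol steps: pull out 2s via (2/n), flip via reciprocity, reduce):
  pull out 2: (2/653) = -1  (since 653 mod 8 = 5)
  reciprocity: (137/653) -> +(653/137)
  reduce: (105/137)
  reciprocity: (105/137) -> +(137/105)
  reduce: (32/105)
  pull out 2: (2/105) = +1  (since 105 mod 8 = 1)
  pull out 2: (2/105) = +1  (since 105 mod 8 = 1)
  pull out 2: (2/105) = +1  (since 105 mod 8 = 1)
  pull out 2: (2/105) = +1  (since 105 mod 8 = 1)
  pull out 2: (2/105) = +1  (since 105 mod 8 = 1)
  (1/105) = 1
Product of signs = -1
(274/653) = -1

-1


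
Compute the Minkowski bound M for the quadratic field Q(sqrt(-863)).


d = -863, d mod 4 = 1, so disc(K) = d = -863; |disc(K)| = 863
Imaginary quadratic field, so n = 2, s = r2 = 1, r1 = 0
M = (n!/n^n) * (4/pi)^s * sqrt(|disc(K)|) = (2!/2^2) * (4/pi)^1 * sqrt(863)
= 0.5 * 1.273240 * 29.376862
= 18.7019

18.7019


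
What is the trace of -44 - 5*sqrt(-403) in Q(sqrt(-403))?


Tr(a + b*sqrt(d)) = (a + b*sqrt(d)) + (a - b*sqrt(d)) = 2a
= 2 * (-44)
= -88

-88


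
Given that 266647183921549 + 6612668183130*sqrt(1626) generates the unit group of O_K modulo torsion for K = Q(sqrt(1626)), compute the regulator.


epsilon = 266647183921549 + 6612668183130*sqrt(1626)
= 5.3329e+14
R = ln(5.3329e+14)
= 33.9101

33.9101


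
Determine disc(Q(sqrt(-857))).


For K = Q(sqrt(d)) with d squarefree: disc(K) = d if d = 1 mod 4, and disc(K) = 4d if d = 2 or 3 mod 4.
Here d = -857, and d mod 4 = 3.
d = 3 mod 4, not 1 (O_K = Z[sqrt(d)]), so disc(K) = 4d = 4 * (-857) = -3428

-3428


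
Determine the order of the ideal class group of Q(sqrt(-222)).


K = Q(sqrt(-222)). d mod 4 = 2, so D = disc(K) = 4d = -888
h(K) equals the number of primitive reduced positive-definite forms (a, b, c) = a*x^2 + b*x*y + c*y^2 with b^2 - 4ac = D,
where reduced means |b| <= a <= c, with b >= 0 whenever |b| = a or a = c, and primitive means gcd(a, b, c) = 1.
Reduced forces 3a^2 <= |D| = 888, so 1 <= a <= 17; b must have the parity of D, and c = (b^2 - D)/(4a) must be an integer >= a.
Enumerate a = 1..17, b in [-a, a]:
  a=1: (1, 0, 222)  [1]
  a=2: (2, 0, 111)  [1]
  a=3: (3, 0, 74)  [1]
  a=4..5: none
  a=6: (6, 0, 37)  [1]
  a=7: (7, -6, 33), (7, 6, 33)  [2]
  a=8..10: none
  a=11: (11, -6, 21), (11, 6, 21)  [2]
  a=12: none
  a=13: (13, -10, 19), (13, 10, 19)  [2]
  a=14: (14, -8, 17), (14, 8, 17)  [2]
  a=15..17: none
Total reduced forms: 1 + 1 + 1 + 1 + 2 + 2 + 2 + 2 = 12
h = 12

12


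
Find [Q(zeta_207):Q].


The degree equals Euler's totient phi(207).
207 = 3^2 * 23
phi(207) = 132

132


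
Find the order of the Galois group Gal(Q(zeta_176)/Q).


|Gal(Q(zeta_176)/Q)| = phi(176)
= 80

80


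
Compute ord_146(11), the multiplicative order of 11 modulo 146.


We want ord_146(11), the smallest k >= 1 with 11^k = 1 mod 146.
n = 146 = 2 * 73, phi(146) = 72; the order divides phi(n).
Divisors of 72: 1, 2, 3, 4, 6, 8, 9, 12, 18, 24, 36, 72
Repeated squaring mod 146: 11^1 = 11, 11^2 = 121, 11^4 = 41, 11^8 = 75, 11^16 = 77, 11^32 = 89, 11^64 = 37
Test divisors in increasing order:
  k=1: 11^1 = 11 mod 146
  k=2: 11^2 = 121 mod 146
  k=3: 11^3 = 121 * 11 = 17 mod 146
  k=4: 11^4 = 41 mod 146
  k=6: 11^6 = 41 * 121 = 143 mod 146
  k=8: 11^8 = 75 mod 146
  k=9: 11^9 = 75 * 11 = 95 mod 146
  k=12: 11^12 = 75 * 41 = 9 mod 146
  k=18: 11^18 = 77 * 121 = 119 mod 146
  k=24: 11^24 = 77 * 75 = 81 mod 146
  k=36: 11^36 = 89 * 41 = 145 mod 146
  k=72: 11^72 = 37 * 75 = 1 mod 146  <- first divisor giving 1
Order = 72

72


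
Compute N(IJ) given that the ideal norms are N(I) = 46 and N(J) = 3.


N(IJ) = N(I) * N(J)
= 46 * 3
= 138

138


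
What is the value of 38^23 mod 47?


p = 47 is prime and the exponent is (p-1)/2 = 23, so by Euler's criterion 38^23 = (38/47) = +1 or -1 mod 47.
Compute by square-and-multiply:
  23 = 16 + 4 + 2 + 1 (binary 10111)
  Repeated squaring mod 47: 38^1 = 38, 38^2 = 34, 38^4 = 28, 38^8 = 32, 38^16 = 37
  38^23 = 38^16 * 38^4 * 38^2 * 38^1 = 37 * 28 * 34 * 38 mod 47
    37 * 28 = 1036 = 2 mod 47
    2 * 34 = 68 = 21 mod 47
    21 * 38 = 798 = 46 mod 47
  38^23 = 46 mod 47
Result 46 = p - 1 = -1 mod 47: 38 is a quadratic non-residue mod 47. As a residue in [0, p-1] the value is 46.
38^23 mod 47 = 46

46


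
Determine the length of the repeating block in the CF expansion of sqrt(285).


Run the CF algorithm for sqrt(285).
a_0 = floor(sqrt(285)) = 16; set m_0=0, q_0=1.
Recurrence: m' = q*a - m,  q' = (d - m'^2)/q,  a' = floor((a_0 + m')/q').
  step 1: m=16, q=29, a=1
  step 2: m=13, q=4, a=7
  step 3: m=15, q=15, a=2
  step 4: m=15, q=4, a=7
  step 5: m=13, q=29, a=1
  step 6: m=16, q=1, a=32
a_6 = 2*a_0 = 32, so the period closes here.
sqrt(285) = [16; 1, 7, 2, 7, 1, 32]
Period length = 6

6


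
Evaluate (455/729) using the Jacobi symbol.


Compute (455/729) via quadratic reciprocity:
  reciprocity: (455/729) -> +(729/455)
  reduce: (274/455)
  pull out 2: (2/455) = +1  (since 455 mod 8 = 7)
  reciprocity: (137/455) -> +(455/137)
  reduce: (44/137)
  pull out 2: (2/137) = +1  (since 137 mod 8 = 1)
  pull out 2: (2/137) = +1  (since 137 mod 8 = 1)
  reciprocity: (11/137) -> +(137/11)
  reduce: (5/11)
  reciprocity: (5/11) -> +(11/5)
  reduce: (1/5)
  (1/5) = 1
Product of signs = 1

1


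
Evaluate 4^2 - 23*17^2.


x^2 - d*y^2
= 4^2 - 23*17^2
= 16 - 6647
= -6631

-6631


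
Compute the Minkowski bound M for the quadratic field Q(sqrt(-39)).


d = -39, d mod 4 = 1, so disc(K) = d = -39; |disc(K)| = 39
Imaginary quadratic field, so n = 2, s = r2 = 1, r1 = 0
M = (n!/n^n) * (4/pi)^s * sqrt(|disc(K)|) = (2!/2^2) * (4/pi)^1 * sqrt(39)
= 0.5 * 1.273240 * 6.244998
= 3.9757

3.9757


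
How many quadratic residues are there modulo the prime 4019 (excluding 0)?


For prime p, the number of non-zero quadratic residues is (p-1)/2.
= (4019-1)/2
= 2009

2009


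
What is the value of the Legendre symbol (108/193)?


p = 193 is prime, so compute (108/193) with the reciprocity algorithm (Jacobi-symbol steps: pull out 2s via (2/n), flip via reciprocity, reduce):
  pull out 2: (2/193) = +1  (since 193 mod 8 = 1)
  pull out 2: (2/193) = +1  (since 193 mod 8 = 1)
  reciprocity: (27/193) -> +(193/27)
  reduce: (4/27)
  pull out 2: (2/27) = -1  (since 27 mod 8 = 3)
  pull out 2: (2/27) = -1  (since 27 mod 8 = 3)
  (1/27) = 1
Product of signs = 1
(108/193) = 1

1


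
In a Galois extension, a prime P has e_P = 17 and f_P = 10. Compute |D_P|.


|D_P| = e * f
= 17 * 10
= 170

170


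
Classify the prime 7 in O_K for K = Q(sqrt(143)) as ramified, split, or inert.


K = Q(sqrt(143)). Since d mod 4 = 3, disc(K) = 572.
Check p | disc: 572 mod 7 = 5.
p does not divide disc. Compute Legendre symbol (d/p):
3^((7-1)/2) mod 7 = -1
(d/p) = -1, so p is inert: (p) stays prime with e=1, f=2, g=1.
Therefore p is inert.

inert


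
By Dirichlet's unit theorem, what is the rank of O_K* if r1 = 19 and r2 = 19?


By Dirichlet's unit theorem:
rank = r1 + r2 - 1
= 19 + 19 - 1
= 37

37


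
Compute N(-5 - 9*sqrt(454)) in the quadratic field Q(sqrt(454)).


N(a + b*sqrt(d)) = a^2 - d*b^2
= (-5)^2 - (454)*(-9)^2
= 25 - 36774
= -36749

-36749


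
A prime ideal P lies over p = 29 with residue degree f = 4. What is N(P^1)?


N(P^a) = p^(a*f)
= 29^(1*4)
= 29^4
= 707281

707281


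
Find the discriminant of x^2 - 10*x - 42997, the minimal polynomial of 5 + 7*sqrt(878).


The element 5 + 7*sqrt(878) has minimal polynomial:
x^2 - 10*x - 42997
Discriminant = (-10)^2 - 4*(-42997)
= 100 + 171988
= 172088

172088


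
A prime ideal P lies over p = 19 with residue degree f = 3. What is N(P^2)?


N(P^a) = p^(a*f)
= 19^(2*3)
= 19^6
= 47045881

47045881


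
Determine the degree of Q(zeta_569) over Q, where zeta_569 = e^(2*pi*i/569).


The degree equals Euler's totient phi(569).
569 = 569
phi(569) = 568

568


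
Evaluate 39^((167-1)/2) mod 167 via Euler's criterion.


p = 167 is prime and the exponent is (p-1)/2 = 83, so by Euler's criterion 39^83 = (39/167) = +1 or -1 mod 167.
Compute by square-and-multiply:
  83 = 64 + 16 + 2 + 1 (binary 1010011)
  Repeated squaring mod 167: 39^1 = 39, 39^2 = 18, 39^4 = 157, 39^8 = 100, 39^16 = 147, 39^32 = 66, 39^64 = 14
  39^83 = 39^64 * 39^16 * 39^2 * 39^1 = 14 * 147 * 18 * 39 mod 167
    14 * 147 = 2058 = 54 mod 167
    54 * 18 = 972 = 137 mod 167
    137 * 39 = 5343 = 166 mod 167
  39^83 = 166 mod 167
Result 166 = p - 1 = -1 mod 167: 39 is a quadratic non-residue mod 167. As a residue in [0, p-1] the value is 166.
39^83 mod 167 = 166

166


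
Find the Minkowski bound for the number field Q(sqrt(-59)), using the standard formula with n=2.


d = -59, d mod 4 = 1, so disc(K) = d = -59; |disc(K)| = 59
Imaginary quadratic field, so n = 2, s = r2 = 1, r1 = 0
M = (n!/n^n) * (4/pi)^s * sqrt(|disc(K)|) = (2!/2^2) * (4/pi)^1 * sqrt(59)
= 0.5 * 1.273240 * 7.681146
= 4.8900

4.8900


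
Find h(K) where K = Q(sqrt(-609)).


K = Q(sqrt(-609)). d mod 4 = 3, so D = disc(K) = 4d = -2436
h(K) equals the number of primitive reduced positive-definite forms (a, b, c) = a*x^2 + b*x*y + c*y^2 with b^2 - 4ac = D,
where reduced means |b| <= a <= c, with b >= 0 whenever |b| = a or a = c, and primitive means gcd(a, b, c) = 1.
Reduced forces 3a^2 <= |D| = 2436, so 1 <= a <= 28; b must have the parity of D, and c = (b^2 - D)/(4a) must be an integer >= a.
Enumerate a = 1..28, b in [-a, a]:
  a=1: (1, 0, 609)  [1]
  a=2: (2, 2, 305)  [1]
  a=3: (3, 0, 203)  [1]
  a=4: none
  a=5: (5, -2, 122), (5, 2, 122)  [2]
  a=6: (6, 6, 103)  [1]
  a=7: (7, 0, 87)  [1]
  a=8..9: none
  a=10: (10, -2, 61), (10, 2, 61)  [2]
  a=11..13: none
  a=14: (14, 14, 47)  [1]
  a=15: (15, -12, 43), (15, 12, 43)  [2]
  a=16..20: none
  a=21: (21, 0, 29)  [1]
  a=22: none
  a=23: (23, -18, 30), (23, 18, 30)  [2]
  a=24: none
  a=25: (25, 8, 25)  [1]
  a=26..28: none
Total reduced forms: 1 + 1 + 1 + 2 + 1 + 1 + 2 + 1 + 2 + 1 + 2 + 1 = 16
h = 16

16


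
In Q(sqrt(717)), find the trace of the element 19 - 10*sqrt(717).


Tr(a + b*sqrt(d)) = (a + b*sqrt(d)) + (a - b*sqrt(d)) = 2a
= 2 * (19)
= 38

38


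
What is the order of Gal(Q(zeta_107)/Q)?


|Gal(Q(zeta_107)/Q)| = phi(107)
= 106

106


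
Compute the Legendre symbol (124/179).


p = 179 is prime, so compute (124/179) with the reciprocity algorithm (Jacobi-symbol steps: pull out 2s via (2/n), flip via reciprocity, reduce):
  pull out 2: (2/179) = -1  (since 179 mod 8 = 3)
  pull out 2: (2/179) = -1  (since 179 mod 8 = 3)
  reciprocity: (31/179) -> -(179/31)
  reduce: (24/31)
  pull out 2: (2/31) = +1  (since 31 mod 8 = 7)
  pull out 2: (2/31) = +1  (since 31 mod 8 = 7)
  pull out 2: (2/31) = +1  (since 31 mod 8 = 7)
  reciprocity: (3/31) -> -(31/3)
  reduce: (1/3)
  (1/3) = 1
Product of signs = 1
(124/179) = 1

1
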